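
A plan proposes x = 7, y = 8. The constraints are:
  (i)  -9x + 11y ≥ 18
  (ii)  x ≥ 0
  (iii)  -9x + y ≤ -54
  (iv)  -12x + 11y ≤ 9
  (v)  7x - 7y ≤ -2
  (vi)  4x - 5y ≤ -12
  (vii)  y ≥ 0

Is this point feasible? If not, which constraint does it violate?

feasible

(i): 25 ≥ 18 ✓
(ii): 7 ≥ 0 ✓
(iii): -55 ≤ -54 ✓
(iv): 4 ≤ 9 ✓
(v): -7 ≤ -2 ✓
(vi): -12 ≤ -12 ✓
(vii): 8 ≥ 0 ✓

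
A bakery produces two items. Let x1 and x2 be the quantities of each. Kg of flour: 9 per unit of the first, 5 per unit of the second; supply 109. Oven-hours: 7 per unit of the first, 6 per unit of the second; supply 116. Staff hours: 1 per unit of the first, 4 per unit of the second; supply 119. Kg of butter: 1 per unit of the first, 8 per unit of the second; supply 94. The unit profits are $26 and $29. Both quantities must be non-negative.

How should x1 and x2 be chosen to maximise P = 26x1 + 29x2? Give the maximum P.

Feasible corners and P = 26x1 + 29x2:
  (0, 0) → P = 0
  (0, 47/4) → P = 1363/4
  (109/9, 0) → P = 2834/9
  (6, 11) → P = 475

The binding constraints are 9x1 + 5x2 = 109 and x1 + 8x2 = 94.
Solving simultaneously gives x1 = 6, x2 = 11.

x1 = 6, x2 = 11, maximum P = 475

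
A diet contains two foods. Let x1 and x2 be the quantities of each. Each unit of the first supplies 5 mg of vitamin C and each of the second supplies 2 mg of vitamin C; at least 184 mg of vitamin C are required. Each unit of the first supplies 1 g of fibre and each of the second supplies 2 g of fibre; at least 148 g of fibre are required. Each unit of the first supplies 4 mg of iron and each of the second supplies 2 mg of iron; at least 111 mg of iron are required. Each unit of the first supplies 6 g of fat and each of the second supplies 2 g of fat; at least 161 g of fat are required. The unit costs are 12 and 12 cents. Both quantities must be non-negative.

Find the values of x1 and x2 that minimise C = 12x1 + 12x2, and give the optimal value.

x1 = 9, x2 = 139/2, minimum C = 942

Feasible corners and C = 12x1 + 12x2:
  (0, 92) → C = 1104
  (148, 0) → C = 1776
  (9, 139/2) → C = 942
The feasible region is unbounded (it extends along (0, 1), (1, 0)), but C strictly increases along every unbounded feasible direction, so there is no improving ray and the minimum is attained at a vertex.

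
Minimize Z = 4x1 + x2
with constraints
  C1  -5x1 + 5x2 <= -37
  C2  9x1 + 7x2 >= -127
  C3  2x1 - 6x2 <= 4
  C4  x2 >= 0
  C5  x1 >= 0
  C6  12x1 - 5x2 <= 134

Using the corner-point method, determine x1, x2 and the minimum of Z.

Corner points and Z = 4x1 + x2:
  (101/10, 27/10) → Z = 431/10
  (97/7, 226/35) → Z = 2166/35
  (392/31, 110/31) → Z = 1678/31

x1 = 101/10, x2 = 27/10, minimum Z = 431/10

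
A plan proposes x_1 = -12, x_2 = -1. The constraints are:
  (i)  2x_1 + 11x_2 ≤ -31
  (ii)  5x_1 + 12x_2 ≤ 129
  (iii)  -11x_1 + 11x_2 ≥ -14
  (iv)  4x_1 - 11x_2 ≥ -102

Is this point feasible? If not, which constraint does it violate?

(i): -35 ≤ -31 ✓
(ii): -72 ≤ 129 ✓
(iii): 121 ≥ -14 ✓
(iv): -37 ≥ -102 ✓

feasible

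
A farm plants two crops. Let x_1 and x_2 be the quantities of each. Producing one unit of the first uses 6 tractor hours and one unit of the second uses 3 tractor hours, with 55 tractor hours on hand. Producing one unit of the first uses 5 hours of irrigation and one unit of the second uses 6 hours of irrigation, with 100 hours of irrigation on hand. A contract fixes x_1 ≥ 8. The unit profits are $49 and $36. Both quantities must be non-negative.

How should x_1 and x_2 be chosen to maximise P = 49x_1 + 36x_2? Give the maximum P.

x_1 = 8, x_2 = 7/3, maximum P = 476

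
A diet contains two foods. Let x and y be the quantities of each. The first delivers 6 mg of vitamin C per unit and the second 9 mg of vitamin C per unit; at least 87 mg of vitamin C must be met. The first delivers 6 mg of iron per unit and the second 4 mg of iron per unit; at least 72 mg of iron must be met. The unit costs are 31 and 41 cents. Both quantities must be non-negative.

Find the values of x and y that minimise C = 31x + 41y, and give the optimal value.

x = 10, y = 3, minimum C = 433

Feasible corners and C = 31x + 41y:
  (0, 18) → C = 738
  (29/2, 0) → C = 899/2
  (10, 3) → C = 433
The feasible region is unbounded (it extends along (0, 1), (1, 0)), but C strictly increases along every unbounded feasible direction, so there is no improving ray and the minimum is attained at a vertex.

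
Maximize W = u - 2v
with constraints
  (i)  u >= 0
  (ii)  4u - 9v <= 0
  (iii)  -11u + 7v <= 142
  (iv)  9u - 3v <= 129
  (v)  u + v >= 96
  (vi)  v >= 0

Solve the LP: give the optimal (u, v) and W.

u = 139/4, v = 245/4, maximum W = -351/4

Vertices and W = u - 2v:
  (443/10, 899/10) → W = -271/2
  (265/9, 599/9) → W = -311/3
  (139/4, 245/4) → W = -351/4

The optimum lies where 9u - 3v = 129 and u + v = 96.
Solving simultaneously gives u = 139/4, v = 245/4.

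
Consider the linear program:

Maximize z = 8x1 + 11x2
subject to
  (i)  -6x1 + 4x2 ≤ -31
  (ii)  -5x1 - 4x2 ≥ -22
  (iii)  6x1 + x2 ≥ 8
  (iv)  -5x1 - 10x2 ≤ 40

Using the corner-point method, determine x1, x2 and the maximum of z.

x1 = 53/11, x2 = -23/44, maximum z = 1443/44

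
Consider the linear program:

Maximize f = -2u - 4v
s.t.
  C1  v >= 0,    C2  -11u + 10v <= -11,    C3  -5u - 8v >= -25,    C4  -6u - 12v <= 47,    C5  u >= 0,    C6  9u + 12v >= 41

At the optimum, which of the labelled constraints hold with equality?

Vertices and f = -2u - 4v:
  (5, 0) → f = -10
  (41/9, 0) → f = -82/9
  (169/69, 110/69) → f = -778/69
  (271/111, 176/111) → f = -1246/111

The maximum is at (41/9, 0). Substituting into each constraint, equality holds for C1 and C6; the remaining constraints have slack.

C1 and C6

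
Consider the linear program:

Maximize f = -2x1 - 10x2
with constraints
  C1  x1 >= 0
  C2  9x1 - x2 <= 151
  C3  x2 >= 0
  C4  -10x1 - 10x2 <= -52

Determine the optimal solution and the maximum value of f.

x1 = 26/5, x2 = 0, maximum f = -52/5

Feasible corners and f = -2x1 - 10x2:
  (0, 26/5) → f = -52
  (151/9, 0) → f = -302/9
  (26/5, 0) → f = -52/5
The feasible region is unbounded (it extends along (0, 1), (1, 9)), but f strictly decreases along every unbounded feasible direction, so there is no improving ray and the maximum is attained at a vertex.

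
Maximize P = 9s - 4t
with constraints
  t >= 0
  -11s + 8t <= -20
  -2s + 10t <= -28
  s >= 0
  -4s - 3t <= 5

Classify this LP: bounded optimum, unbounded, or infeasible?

From the feasible point (14, 0), moving in the direction (1, 0) keeps every constraint satisfied while P increases without bound.

unbounded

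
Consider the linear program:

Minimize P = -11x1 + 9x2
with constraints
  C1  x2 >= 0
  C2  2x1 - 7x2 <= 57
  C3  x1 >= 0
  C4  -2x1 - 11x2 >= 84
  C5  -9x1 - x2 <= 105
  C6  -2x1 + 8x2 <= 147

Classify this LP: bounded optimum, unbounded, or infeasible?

The boundaries x2 = 0 and 2x1 - 7x2 = 57 meet at (57/2, 0), but that point violates -2x1 - 11x2 ≥ 84. Every candidate vertex is excluded by some other constraint, so the feasible region is empty.

infeasible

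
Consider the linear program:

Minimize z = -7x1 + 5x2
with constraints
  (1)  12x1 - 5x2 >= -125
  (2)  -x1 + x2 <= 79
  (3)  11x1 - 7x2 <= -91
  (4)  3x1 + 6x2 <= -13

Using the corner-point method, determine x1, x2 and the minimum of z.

x1 = -420/29, x2 = -283/29, minimum z = 1525/29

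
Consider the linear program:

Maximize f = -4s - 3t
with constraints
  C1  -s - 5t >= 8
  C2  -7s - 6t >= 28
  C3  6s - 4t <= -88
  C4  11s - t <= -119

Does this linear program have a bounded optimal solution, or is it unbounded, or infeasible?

unbounded

From the feasible point (-236/17, 20/17), moving in the direction (-5, 1) keeps every constraint satisfied while f increases without bound.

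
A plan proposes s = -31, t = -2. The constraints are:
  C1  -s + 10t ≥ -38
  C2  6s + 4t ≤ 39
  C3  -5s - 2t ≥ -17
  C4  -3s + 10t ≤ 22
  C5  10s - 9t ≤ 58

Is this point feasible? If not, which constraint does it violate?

Constraint C4: -3s + 10t = 73, which is not ≤ 22. All other constraints are satisfied.

not feasible — violates C4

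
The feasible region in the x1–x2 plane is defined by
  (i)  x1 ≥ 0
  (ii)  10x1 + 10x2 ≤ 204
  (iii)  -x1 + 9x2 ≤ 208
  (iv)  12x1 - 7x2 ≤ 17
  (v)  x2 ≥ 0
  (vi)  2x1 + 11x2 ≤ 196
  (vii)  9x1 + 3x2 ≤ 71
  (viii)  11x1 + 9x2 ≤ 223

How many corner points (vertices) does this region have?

Intersecting each pair of boundary lines and keeping only the points that satisfy every inequality leaves:
  (0, 0)
  (0, 196/11)
  (17/12, 0)
  (548/99, 233/33)
  (193/93, 1622/93)

5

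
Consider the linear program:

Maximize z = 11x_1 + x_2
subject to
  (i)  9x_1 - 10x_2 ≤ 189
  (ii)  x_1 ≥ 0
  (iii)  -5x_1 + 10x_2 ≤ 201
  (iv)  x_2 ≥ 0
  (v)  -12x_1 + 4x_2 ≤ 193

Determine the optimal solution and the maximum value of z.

x_1 = 195/2, x_2 = 1377/20, maximum z = 22827/20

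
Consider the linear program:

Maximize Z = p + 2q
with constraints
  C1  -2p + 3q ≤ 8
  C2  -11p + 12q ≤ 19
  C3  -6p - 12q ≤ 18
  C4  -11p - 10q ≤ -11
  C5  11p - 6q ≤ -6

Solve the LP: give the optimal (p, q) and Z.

Feasible corners and Z = p + 2q:
  (-29/121, 15/11) → Z = 301/121
  (7/11, 13/6) → Z = 164/33
  (3/88, 17/16) → Z = 95/44

At the optimal vertex, -11p + 12q = 19 and 11p - 6q = -6.
Solving simultaneously gives p = 7/11, q = 13/6.

p = 7/11, q = 13/6, maximum Z = 164/33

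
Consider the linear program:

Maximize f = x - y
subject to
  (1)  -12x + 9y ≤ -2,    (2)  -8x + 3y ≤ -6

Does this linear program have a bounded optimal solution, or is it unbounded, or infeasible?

unbounded

From the feasible point (4/3, 14/9), moving in the direction (-3, -8) keeps every constraint satisfied while f increases without bound.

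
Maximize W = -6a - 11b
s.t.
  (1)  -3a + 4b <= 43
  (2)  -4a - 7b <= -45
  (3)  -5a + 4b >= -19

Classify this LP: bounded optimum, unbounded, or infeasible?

bounded optimum

Vertices and W = -6a - 11b:
  (-121/37, 307/37) → W = -2651/37
  (31, 34) → W = -560
  (313/51, 149/51) → W = -3517/51
The feasible region has finitely many vertices and no improving ray; the maximum is -3517/51 at (313/51, 149/51).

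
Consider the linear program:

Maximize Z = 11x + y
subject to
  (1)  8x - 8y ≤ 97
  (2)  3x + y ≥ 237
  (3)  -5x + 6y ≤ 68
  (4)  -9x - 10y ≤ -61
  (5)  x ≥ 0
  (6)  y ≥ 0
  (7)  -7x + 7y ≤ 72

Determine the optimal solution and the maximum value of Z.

Extreme points and Z = 11x + y:
  (1993/32, 1605/32) → Z = 2941/4
  (563/4, 1029/8) → Z = 13415/8
  (1354/23, 1389/23) → Z = 16283/23

x = 563/4, y = 1029/8, maximum Z = 13415/8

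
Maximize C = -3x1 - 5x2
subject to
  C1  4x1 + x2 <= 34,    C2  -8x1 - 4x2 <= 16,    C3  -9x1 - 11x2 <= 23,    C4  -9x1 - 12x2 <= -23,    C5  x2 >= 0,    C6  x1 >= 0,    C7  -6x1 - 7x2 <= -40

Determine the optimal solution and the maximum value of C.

Feasible corners and C = -3x1 - 5x2:
  (17/2, 0) → C = -51/2
  (0, 34) → C = -170
  (20/3, 0) → C = -20
  (0, 40/7) → C = -200/7

x1 = 20/3, x2 = 0, maximum C = -20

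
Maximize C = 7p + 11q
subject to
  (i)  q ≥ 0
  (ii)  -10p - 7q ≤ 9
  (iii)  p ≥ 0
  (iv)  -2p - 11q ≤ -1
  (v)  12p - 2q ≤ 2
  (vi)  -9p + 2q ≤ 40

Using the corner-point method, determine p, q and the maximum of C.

Extreme points and C = 7p + 11q:
  (0, 1/11) → C = 1
  (0, 20) → C = 220
  (3/17, 1/17) → C = 32/17
  (14, 83) → C = 1011

p = 14, q = 83, maximum C = 1011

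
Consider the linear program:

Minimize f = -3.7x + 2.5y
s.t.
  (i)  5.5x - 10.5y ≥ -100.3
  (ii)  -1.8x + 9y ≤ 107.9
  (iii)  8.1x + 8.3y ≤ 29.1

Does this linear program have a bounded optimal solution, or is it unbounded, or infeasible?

From the feasible point (-26347/6535, 48624/6535), moving in the direction (8.3, -8.1) keeps every constraint satisfied while f decreases without bound.

unbounded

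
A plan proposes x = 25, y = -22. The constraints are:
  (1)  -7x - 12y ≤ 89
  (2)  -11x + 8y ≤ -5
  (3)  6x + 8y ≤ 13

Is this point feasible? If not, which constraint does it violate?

feasible

(1): 89 ≤ 89 ✓
(2): -451 ≤ -5 ✓
(3): -26 ≤ 13 ✓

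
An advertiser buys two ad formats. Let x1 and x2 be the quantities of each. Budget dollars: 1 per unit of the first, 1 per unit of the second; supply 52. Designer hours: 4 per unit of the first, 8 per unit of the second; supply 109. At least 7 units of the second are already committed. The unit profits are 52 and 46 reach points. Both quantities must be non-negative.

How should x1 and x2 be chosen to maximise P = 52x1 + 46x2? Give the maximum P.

x1 = 53/4, x2 = 7, maximum P = 1011

Vertices and P = 52x1 + 46x2:
  (0, 109/8) → P = 2507/4
  (0, 7) → P = 322
  (53/4, 7) → P = 1011

The optimum lies where 4x1 + 8x2 = 109 and x2 = 7.
Solving simultaneously gives x1 = 53/4, x2 = 7.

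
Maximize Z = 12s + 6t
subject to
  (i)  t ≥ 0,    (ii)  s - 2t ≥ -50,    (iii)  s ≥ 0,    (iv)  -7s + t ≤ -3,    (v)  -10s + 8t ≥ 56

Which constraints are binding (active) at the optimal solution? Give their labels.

Corner points and Z = 12s + 6t:
  (56/13, 353/13) → Z = 2790/13
  (24, 37) → Z = 510
  (40/23, 211/23) → Z = 1746/23

The maximum is at (24, 37). Substituting into each constraint, equality holds for (ii) and (v); the remaining constraints have slack.

(ii) and (v)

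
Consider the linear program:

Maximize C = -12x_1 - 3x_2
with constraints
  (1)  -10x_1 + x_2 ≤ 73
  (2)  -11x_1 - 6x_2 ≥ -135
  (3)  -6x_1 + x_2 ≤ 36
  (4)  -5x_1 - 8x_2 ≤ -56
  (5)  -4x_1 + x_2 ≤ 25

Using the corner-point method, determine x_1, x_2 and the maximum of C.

The binding constraints are -5x_1 - 8x_2 = -56 and -4x_1 + x_2 = 25.
Solving simultaneously gives x_1 = -144/37, x_2 = 349/37.

x_1 = -144/37, x_2 = 349/37, maximum C = 681/37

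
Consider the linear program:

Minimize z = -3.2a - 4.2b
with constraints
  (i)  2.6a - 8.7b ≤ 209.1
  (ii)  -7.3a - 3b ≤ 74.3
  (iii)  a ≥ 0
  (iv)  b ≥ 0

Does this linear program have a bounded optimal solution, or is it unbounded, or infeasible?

From the feasible point (2091/26, 0), moving in the direction (0, 1) keeps every constraint satisfied while z decreases without bound.

unbounded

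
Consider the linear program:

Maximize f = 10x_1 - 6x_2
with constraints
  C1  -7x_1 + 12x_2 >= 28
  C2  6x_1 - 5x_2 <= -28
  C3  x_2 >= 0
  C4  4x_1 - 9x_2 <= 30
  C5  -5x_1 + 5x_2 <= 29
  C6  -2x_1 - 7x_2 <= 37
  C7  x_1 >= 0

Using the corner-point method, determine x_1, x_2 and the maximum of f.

x_1 = 1, x_2 = 34/5, maximum f = -154/5

At the optimal vertex, 6x_1 - 5x_2 = -28 and -5x_1 + 5x_2 = 29.
Solving simultaneously gives x_1 = 1, x_2 = 34/5.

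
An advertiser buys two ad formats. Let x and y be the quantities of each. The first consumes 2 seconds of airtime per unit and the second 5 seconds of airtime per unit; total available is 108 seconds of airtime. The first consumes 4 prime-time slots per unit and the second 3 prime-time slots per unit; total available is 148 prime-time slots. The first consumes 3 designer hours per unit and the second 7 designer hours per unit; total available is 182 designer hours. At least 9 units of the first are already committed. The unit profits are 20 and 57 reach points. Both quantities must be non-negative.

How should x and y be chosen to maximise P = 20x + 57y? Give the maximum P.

The optimum lies where 2x + 5y = 108 and x = 9.
Solving simultaneously gives x = 9, y = 18.

x = 9, y = 18, maximum P = 1206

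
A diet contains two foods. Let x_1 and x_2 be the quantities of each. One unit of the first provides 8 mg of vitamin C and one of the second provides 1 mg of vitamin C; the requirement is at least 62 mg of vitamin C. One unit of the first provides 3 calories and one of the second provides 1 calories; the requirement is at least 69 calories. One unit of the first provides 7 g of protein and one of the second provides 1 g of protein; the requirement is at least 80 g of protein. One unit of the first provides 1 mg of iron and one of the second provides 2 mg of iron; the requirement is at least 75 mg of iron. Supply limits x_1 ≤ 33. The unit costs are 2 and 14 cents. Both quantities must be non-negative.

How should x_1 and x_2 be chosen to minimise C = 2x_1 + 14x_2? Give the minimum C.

Corner points and C = 2x_1 + 14x_2:
  (0, 80) → C = 1120
  (11/4, 243/4) → C = 856
  (63/5, 156/5) → C = 462
  (33, 21) → C = 360
The feasible region is unbounded (it extends along (0, 1)), but C strictly increases along every unbounded feasible direction, so there is no improving ray and the minimum is attained at a vertex.

x_1 = 33, x_2 = 21, minimum C = 360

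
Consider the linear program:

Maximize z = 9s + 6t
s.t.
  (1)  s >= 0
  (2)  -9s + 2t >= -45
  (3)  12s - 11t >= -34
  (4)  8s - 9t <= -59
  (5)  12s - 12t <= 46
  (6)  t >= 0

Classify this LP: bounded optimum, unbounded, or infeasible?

The boundaries s = 0 and 12s - 11t = -34 meet at (0, 34/11), but that point violates 8s - 9t ≤ -59. Every candidate vertex is excluded by some other constraint, so the feasible region is empty.

infeasible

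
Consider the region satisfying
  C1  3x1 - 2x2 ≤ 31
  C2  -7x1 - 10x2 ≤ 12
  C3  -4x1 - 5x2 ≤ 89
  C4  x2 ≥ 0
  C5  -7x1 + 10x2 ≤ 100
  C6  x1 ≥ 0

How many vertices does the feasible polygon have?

Pairwise boundary intersections that survive every other constraint:
  (31/3, 0)
  (255/8, 517/16)
  (0, 0)
  (0, 10)

4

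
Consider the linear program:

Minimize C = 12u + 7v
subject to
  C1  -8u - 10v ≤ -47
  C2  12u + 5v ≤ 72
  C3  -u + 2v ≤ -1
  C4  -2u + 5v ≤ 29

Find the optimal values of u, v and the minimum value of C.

Extreme points and C = 12u + 7v:
  (97/16, -3/20) → C = 717/10
  (4, 3/2) → C = 117/2
  (149/29, 60/29) → C = 2208/29

The binding constraints are -8u - 10v = -47 and -u + 2v = -1.
Solving simultaneously gives u = 4, v = 3/2.

u = 4, v = 3/2, minimum C = 117/2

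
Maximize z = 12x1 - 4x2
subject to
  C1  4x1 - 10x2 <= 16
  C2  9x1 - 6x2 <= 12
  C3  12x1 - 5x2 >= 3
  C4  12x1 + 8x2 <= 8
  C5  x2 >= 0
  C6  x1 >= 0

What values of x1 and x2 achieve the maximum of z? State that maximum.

Feasible corners and z = 12x1 - 4x2:
  (16/39, 5/13) → z = 44/13
  (1/4, 0) → z = 3
  (2/3, 0) → z = 8

x1 = 2/3, x2 = 0, maximum z = 8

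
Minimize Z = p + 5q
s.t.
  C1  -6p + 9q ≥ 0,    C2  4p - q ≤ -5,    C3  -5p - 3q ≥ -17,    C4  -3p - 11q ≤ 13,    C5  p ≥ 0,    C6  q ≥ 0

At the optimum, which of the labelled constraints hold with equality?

Extreme points and Z = p + 5q:
  (2/17, 93/17) → Z = 467/17
  (0, 5) → Z = 25
  (0, 17/3) → Z = 85/3

The minimum is at (0, 5). Substituting into each constraint, equality holds for C2 and C5; the remaining constraints have slack.

C2 and C5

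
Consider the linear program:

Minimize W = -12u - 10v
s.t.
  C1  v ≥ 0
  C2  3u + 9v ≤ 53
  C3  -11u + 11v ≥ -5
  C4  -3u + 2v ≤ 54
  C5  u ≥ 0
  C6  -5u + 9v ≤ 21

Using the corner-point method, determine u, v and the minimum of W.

u = 157/33, v = 142/33, minimum W = -3304/33

Corner points and W = -12u - 10v:
  (5/11, 0) → W = -60/11
  (0, 0) → W = 0
  (157/33, 142/33) → W = -3304/33
  (4, 41/9) → W = -842/9
  (0, 7/3) → W = -70/3

The optimum lies where 3u + 9v = 53 and -11u + 11v = -5.
Solving simultaneously gives u = 157/33, v = 142/33.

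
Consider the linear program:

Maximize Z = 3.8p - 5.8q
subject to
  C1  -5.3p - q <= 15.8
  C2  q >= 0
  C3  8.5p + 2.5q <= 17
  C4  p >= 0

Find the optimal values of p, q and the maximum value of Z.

p = 2, q = 0, maximum Z = 7.6

The binding constraints are q = 0 and 8.5p + 2.5q = 17.
Solving simultaneously gives p = 2, q = 0.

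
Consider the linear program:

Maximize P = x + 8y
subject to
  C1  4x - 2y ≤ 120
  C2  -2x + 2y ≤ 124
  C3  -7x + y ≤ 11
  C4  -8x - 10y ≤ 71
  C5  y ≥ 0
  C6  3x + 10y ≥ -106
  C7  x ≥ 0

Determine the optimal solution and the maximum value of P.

Vertices and P = x + 8y:
  (122, 184) → P = 1594
  (30, 0) → P = 30
  (17/2, 141/2) → P = 1145/2
  (0, 11) → P = 88
  (0, 0) → P = 0

The optimum lies where 4x - 2y = 120 and -2x + 2y = 124.
Solving simultaneously gives x = 122, y = 184.

x = 122, y = 184, maximum P = 1594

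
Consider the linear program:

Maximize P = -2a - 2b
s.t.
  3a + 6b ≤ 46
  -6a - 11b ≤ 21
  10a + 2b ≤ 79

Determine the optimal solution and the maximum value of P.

Feasible corners and P = -2a - 2b:
  (-632/3, 113) → P = 586/3
  (191/27, 223/54) → P = -605/27
  (911/98, -342/49) → P = -227/49

The binding constraints are 3a + 6b = 46 and -6a - 11b = 21.
Solving simultaneously gives a = -632/3, b = 113.

a = -632/3, b = 113, maximum P = 586/3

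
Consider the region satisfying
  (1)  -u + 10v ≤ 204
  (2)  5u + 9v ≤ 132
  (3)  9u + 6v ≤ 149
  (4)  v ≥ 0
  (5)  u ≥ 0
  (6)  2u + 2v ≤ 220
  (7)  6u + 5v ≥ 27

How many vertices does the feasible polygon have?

5

Of the 21 pairwise boundary intersections, those satisfying every inequality are:
  (183/17, 443/51)
  (0, 44/3)
  (149/9, 0)
  (9/2, 0)
  (0, 27/5)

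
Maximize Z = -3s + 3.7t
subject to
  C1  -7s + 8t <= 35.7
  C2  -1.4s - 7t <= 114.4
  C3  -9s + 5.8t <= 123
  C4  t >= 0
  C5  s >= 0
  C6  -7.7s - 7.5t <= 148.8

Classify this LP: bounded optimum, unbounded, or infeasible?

From the feasible point (0, 4.4625), moving in the direction (8, 7) keeps every constraint satisfied while Z increases without bound.

unbounded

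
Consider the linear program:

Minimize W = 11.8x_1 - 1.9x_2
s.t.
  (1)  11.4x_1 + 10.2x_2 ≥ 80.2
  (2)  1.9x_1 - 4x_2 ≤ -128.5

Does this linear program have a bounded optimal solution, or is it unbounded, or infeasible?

From the feasible point (-2605/171, 224/9), moving in the direction (-10.2, 11.4) keeps every constraint satisfied while W decreases without bound.

unbounded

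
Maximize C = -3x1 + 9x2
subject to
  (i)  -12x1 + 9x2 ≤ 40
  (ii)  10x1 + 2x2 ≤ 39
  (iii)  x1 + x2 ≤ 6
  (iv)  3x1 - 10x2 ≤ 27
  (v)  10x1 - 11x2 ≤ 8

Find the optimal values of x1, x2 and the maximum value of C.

x1 = 2/3, x2 = 16/3, maximum C = 46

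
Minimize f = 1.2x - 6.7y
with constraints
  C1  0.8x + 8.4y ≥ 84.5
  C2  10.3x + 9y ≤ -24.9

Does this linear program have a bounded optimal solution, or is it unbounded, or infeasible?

From the feasible point (-16161/1322, 89027/7932), moving in the direction (-9, 10.3) keeps every constraint satisfied while f decreases without bound.

unbounded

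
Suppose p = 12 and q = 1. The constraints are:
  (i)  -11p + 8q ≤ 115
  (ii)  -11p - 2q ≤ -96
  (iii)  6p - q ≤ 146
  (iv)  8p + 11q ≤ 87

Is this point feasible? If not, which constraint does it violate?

Constraint (iv): 8p + 11q = 107, which is not ≤ 87. All other constraints are satisfied.

not feasible — violates (iv)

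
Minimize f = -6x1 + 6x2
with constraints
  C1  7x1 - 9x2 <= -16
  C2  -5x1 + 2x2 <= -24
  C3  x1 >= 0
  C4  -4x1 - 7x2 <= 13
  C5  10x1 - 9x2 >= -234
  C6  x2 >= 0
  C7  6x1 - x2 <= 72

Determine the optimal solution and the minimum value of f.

Extreme points and f = -6x1 + 6x2:
  (8, 8) → f = 0
  (664/47, 600/47) → f = -384/47
  (120/7, 216/7) → f = 576/7

At the optimal vertex, 7x1 - 9x2 = -16 and 6x1 - x2 = 72.
Solving simultaneously gives x1 = 664/47, x2 = 600/47.

x1 = 664/47, x2 = 600/47, minimum f = -384/47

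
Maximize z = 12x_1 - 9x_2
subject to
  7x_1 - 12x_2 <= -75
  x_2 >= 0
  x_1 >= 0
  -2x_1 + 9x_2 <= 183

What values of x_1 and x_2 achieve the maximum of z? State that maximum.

Feasible corners and z = 12x_1 - 9x_2:
  (0, 25/4) → z = -225/4
  (39, 29) → z = 207
  (0, 61/3) → z = -183

x_1 = 39, x_2 = 29, maximum z = 207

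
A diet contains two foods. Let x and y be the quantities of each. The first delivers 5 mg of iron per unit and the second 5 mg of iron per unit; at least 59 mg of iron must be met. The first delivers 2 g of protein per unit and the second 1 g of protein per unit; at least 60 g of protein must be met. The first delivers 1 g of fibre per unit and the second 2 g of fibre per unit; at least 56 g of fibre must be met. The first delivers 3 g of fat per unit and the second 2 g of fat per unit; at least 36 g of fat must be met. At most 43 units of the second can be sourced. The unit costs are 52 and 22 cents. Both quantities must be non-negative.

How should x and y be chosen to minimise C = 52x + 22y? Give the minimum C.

Feasible corners and C = 52x + 22y:
  (56, 0) → C = 2912
  (64/3, 52/3) → C = 4472/3
  (17/2, 43) → C = 1388
The feasible region is unbounded (it extends along (1, 0)), but C strictly increases along every unbounded feasible direction, so there is no improving ray and the minimum is attained at a vertex.

x = 17/2, y = 43, minimum C = 1388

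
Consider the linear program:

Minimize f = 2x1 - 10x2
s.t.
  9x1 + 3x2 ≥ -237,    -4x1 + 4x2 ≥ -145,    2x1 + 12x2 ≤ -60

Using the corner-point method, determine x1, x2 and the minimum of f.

x1 = -444/17, x2 = -11/17, minimum f = -778/17

Feasible corners and f = 2x1 - 10x2:
  (-171/16, -751/16) → f = 448
  (-444/17, -11/17) → f = -778/17
  (375/14, -265/28) → f = 2075/14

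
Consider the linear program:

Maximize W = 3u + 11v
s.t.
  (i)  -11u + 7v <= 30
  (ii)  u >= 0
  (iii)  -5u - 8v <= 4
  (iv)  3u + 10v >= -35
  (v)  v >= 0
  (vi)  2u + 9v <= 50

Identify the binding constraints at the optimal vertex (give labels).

Corner points and W = 3u + 11v:
  (0, 30/7) → W = 330/7
  (80/113, 610/113) → W = 6950/113
  (0, 0) → W = 0
  (25, 0) → W = 75

The maximum is at (25, 0). Substituting into each constraint, equality holds for (v) and (vi); the remaining constraints have slack.

(v) and (vi)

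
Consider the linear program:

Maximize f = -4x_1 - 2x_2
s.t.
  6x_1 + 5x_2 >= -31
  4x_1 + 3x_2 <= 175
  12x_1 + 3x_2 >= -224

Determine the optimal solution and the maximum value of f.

x_1 = -1027/42, x_2 = 162/7, maximum f = 1082/21

Corner points and f = -4x_1 - 2x_2:
  (484, -587) → f = -762
  (-1027/42, 162/7) → f = 1082/21
  (-399/8, 749/6) → f = -301/6

The optimum lies where 6x_1 + 5x_2 = -31 and 12x_1 + 3x_2 = -224.
Solving simultaneously gives x_1 = -1027/42, x_2 = 162/7.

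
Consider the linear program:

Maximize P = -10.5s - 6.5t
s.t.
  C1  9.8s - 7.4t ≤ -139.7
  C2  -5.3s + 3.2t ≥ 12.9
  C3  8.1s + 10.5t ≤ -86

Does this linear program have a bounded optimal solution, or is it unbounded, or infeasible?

unbounded

From the feasible point (-210325/16284, 28877/16284), moving in the direction (-10.5, 8.1) keeps every constraint satisfied while P increases without bound.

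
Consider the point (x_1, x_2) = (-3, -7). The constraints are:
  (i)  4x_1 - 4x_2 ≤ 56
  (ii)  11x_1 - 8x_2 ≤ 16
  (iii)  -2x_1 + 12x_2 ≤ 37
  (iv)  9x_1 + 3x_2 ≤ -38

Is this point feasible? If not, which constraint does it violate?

not feasible — violates (ii)

Constraint (ii): 11x_1 - 8x_2 = 23, which is not ≤ 16. All other constraints are satisfied.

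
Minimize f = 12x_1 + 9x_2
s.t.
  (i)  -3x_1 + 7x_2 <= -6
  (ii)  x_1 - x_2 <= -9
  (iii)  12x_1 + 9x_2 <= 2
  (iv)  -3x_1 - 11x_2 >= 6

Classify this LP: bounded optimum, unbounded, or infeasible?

unbounded

From the feasible point (-69/4, -33/4), moving in the direction (-1, -1) keeps every constraint satisfied while f decreases without bound.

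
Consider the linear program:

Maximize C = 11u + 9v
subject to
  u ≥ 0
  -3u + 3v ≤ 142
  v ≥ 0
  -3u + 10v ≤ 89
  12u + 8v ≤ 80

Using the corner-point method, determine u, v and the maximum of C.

u = 11/18, v = 109/12, maximum C = 3185/36

Extreme points and C = 11u + 9v:
  (0, 0) → C = 0
  (0, 89/10) → C = 801/10
  (20/3, 0) → C = 220/3
  (11/18, 109/12) → C = 3185/36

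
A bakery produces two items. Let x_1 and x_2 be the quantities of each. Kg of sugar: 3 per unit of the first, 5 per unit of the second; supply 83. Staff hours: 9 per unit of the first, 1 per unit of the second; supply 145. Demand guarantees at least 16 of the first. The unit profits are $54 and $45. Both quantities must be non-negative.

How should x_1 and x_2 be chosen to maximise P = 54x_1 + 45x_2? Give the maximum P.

x_1 = 16, x_2 = 1, maximum P = 909

At the optimal vertex, 9x_1 + x_2 = 145 and x_1 = 16.
Solving simultaneously gives x_1 = 16, x_2 = 1.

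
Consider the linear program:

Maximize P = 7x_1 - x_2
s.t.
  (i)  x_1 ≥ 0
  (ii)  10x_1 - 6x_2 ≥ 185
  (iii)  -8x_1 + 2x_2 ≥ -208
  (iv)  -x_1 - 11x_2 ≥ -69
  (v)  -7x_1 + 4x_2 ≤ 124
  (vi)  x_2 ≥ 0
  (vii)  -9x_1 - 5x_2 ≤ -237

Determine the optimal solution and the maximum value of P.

Extreme points and P = 7x_1 - x_2:
  (1213/45, 172/45) → P = 2773/15
  (757/29, 12/29) → P = 5287/29
  (1131/47, 192/47) → P = 7725/47

At the optimal vertex, -8x_1 + 2x_2 = -208 and -x_1 - 11x_2 = -69.
Solving simultaneously gives x_1 = 1213/45, x_2 = 172/45.

x_1 = 1213/45, x_2 = 172/45, maximum P = 2773/15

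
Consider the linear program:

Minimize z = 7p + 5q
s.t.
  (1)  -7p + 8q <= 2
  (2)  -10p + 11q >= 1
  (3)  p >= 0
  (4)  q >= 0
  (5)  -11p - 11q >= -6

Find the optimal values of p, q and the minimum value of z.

Vertices and z = 7p + 5q:
  (0, 1/4) → z = 5/4
  (26/165, 64/165) → z = 502/165
  (0, 1/11) → z = 5/11
  (5/21, 71/231) → z = 740/231

At the optimal vertex, -10p + 11q = 1 and p = 0.
Solving simultaneously gives p = 0, q = 1/11.

p = 0, q = 1/11, minimum z = 5/11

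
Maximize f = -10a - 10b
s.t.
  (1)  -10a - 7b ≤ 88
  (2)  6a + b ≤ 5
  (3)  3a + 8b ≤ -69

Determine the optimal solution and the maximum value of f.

Vertices and f = -10a - 10b:
  (123/32, -289/16) → f = 2275/16
  (-221/59, -426/59) → f = 6470/59
  (109/45, -143/15) → f = 640/9

a = 123/32, b = -289/16, maximum f = 2275/16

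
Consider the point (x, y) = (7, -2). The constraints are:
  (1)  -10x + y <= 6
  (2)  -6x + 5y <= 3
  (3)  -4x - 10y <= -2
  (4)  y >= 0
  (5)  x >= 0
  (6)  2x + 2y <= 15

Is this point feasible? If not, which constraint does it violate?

not feasible — violates (4)

Constraint (4): y = -2, which is not ≥ 0. All other constraints are satisfied.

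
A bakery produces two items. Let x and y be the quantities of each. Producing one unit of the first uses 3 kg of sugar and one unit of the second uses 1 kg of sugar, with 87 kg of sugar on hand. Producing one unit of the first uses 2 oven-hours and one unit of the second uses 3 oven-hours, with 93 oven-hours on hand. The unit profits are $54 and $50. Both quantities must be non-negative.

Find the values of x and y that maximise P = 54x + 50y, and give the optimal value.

Feasible corners and P = 54x + 50y:
  (0, 0) → P = 0
  (0, 31) → P = 1550
  (29, 0) → P = 1566
  (24, 15) → P = 2046

x = 24, y = 15, maximum P = 2046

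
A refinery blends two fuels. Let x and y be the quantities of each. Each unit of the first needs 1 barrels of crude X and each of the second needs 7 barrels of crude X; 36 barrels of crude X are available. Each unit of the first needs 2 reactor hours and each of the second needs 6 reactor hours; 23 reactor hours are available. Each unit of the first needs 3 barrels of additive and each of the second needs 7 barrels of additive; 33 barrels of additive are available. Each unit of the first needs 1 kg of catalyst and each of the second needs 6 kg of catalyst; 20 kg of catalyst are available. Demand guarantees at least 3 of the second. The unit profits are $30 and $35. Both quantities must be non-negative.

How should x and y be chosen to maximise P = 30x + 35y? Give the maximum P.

Vertices and P = 30x + 35y:
  (0, 10/3) → P = 350/3
  (0, 3) → P = 105
  (2, 3) → P = 165

The binding constraints are x + 6y = 20 and y = 3.
Solving simultaneously gives x = 2, y = 3.

x = 2, y = 3, maximum P = 165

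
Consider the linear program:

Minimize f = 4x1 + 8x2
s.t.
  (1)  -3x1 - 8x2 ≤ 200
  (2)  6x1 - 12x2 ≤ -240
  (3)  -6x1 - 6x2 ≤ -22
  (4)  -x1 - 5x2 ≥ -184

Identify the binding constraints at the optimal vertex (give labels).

(2) and (3)

Extreme points and f = 4x1 + 8x2:
  (-98/9, 131/9) → f = 656/9
  (24, 32) → f = 352
  (-497/12, 541/12) → f = 195

The minimum is at (-98/9, 131/9). Substituting into each constraint, equality holds for (2) and (3); the remaining constraints have slack.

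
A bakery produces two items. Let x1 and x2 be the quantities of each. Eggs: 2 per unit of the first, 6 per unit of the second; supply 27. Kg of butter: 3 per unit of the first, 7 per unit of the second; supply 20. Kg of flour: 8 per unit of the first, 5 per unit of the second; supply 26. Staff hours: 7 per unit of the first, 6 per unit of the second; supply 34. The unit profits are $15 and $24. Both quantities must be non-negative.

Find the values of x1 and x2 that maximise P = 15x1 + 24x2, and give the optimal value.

x1 = 2, x2 = 2, maximum P = 78

Vertices and P = 15x1 + 24x2:
  (0, 0) → P = 0
  (0, 20/7) → P = 480/7
  (13/4, 0) → P = 195/4
  (2, 2) → P = 78

The optimum lies where 3x1 + 7x2 = 20 and 8x1 + 5x2 = 26.
Solving simultaneously gives x1 = 2, x2 = 2.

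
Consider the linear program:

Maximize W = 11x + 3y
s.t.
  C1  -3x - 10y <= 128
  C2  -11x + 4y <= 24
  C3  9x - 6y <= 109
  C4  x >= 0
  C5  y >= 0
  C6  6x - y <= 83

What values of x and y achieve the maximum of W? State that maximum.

x = 356/13, y = 1057/13, maximum W = 7087/13

Feasible corners and W = 11x + 3y:
  (0, 6) → W = 18
  (356/13, 1057/13) → W = 7087/13
  (109/9, 0) → W = 1199/9
  (389/27, 31/9) → W = 4558/27
  (0, 0) → W = 0

The optimum lies where -11x + 4y = 24 and 6x - y = 83.
Solving simultaneously gives x = 356/13, y = 1057/13.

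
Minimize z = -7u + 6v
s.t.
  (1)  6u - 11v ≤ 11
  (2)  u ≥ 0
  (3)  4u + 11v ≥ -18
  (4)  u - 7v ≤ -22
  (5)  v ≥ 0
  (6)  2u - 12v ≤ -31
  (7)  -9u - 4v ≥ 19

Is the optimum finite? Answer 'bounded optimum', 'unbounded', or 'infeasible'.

The boundaries 6u - 11v = 11 and u - 7v = -22 meet at (319/31, 143/31), but that point violates -9u - 4v ≥ 19. Every candidate vertex is excluded by some other constraint, so the feasible region is empty.

infeasible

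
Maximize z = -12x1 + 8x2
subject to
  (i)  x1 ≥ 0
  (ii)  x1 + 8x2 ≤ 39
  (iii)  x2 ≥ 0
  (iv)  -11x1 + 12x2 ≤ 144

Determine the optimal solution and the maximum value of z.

Vertices and z = -12x1 + 8x2:
  (0, 39/8) → z = 39
  (0, 0) → z = 0
  (39, 0) → z = -468

The binding constraints are x1 = 0 and x1 + 8x2 = 39.
Solving simultaneously gives x1 = 0, x2 = 39/8.

x1 = 0, x2 = 39/8, maximum z = 39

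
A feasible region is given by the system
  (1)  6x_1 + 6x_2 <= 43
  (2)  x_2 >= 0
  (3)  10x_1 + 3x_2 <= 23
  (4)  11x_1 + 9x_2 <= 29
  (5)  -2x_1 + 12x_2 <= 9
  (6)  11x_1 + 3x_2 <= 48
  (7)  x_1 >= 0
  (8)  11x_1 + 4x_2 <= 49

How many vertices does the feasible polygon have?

5

Of the 28 pairwise boundary intersections, those satisfying every inequality are:
  (23/10, 0)
  (0, 0)
  (40/19, 37/57)
  (89/50, 157/150)
  (0, 3/4)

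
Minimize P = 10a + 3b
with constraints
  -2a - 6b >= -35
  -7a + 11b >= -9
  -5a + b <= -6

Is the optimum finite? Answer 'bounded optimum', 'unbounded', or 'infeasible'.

bounded optimum

Feasible corners and P = 10a + 3b:
  (439/64, 227/64) → P = 5071/64
  (71/32, 163/32) → P = 1199/32
  (19/16, -1/16) → P = 187/16
The feasible region has finitely many vertices and no improving ray; the minimum is 187/16 at (19/16, -1/16).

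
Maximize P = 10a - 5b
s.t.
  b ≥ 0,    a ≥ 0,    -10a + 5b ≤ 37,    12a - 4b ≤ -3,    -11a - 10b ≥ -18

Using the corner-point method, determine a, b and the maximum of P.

Corner points and P = 10a - 5b:
  (0, 3/4) → P = -15/4
  (0, 9/5) → P = -9
  (21/82, 249/164) → P = -825/164

The optimum lies where a = 0 and 12a - 4b = -3.
Solving simultaneously gives a = 0, b = 3/4.

a = 0, b = 3/4, maximum P = -15/4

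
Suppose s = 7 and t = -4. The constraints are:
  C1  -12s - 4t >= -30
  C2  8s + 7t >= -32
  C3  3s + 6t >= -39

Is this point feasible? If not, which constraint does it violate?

Constraint C1: -12s - 4t = -68, which is not ≥ -30. All other constraints are satisfied.

not feasible — violates C1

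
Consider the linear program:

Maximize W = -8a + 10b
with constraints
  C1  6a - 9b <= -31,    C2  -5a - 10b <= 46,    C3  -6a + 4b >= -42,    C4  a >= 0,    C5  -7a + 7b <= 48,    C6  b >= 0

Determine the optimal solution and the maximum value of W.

Extreme points and W = -8a + 10b:
  (251/15, 73/5) → W = 182/15
  (0, 31/9) → W = 310/9
  (243/7, 291/7) → W = 138
  (0, 48/7) → W = 480/7

The binding constraints are -6a + 4b = -42 and -7a + 7b = 48.
Solving simultaneously gives a = 243/7, b = 291/7.

a = 243/7, b = 291/7, maximum W = 138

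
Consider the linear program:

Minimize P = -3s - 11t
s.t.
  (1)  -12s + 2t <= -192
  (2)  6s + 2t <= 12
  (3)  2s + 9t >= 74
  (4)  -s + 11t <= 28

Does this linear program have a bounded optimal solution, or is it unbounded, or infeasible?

infeasible

The boundaries -12s + 2t = -192 and 6s + 2t = 12 meet at (34/3, -28), but that point violates 2s + 9t ≥ 74. Every candidate vertex is excluded by some other constraint, so the feasible region is empty.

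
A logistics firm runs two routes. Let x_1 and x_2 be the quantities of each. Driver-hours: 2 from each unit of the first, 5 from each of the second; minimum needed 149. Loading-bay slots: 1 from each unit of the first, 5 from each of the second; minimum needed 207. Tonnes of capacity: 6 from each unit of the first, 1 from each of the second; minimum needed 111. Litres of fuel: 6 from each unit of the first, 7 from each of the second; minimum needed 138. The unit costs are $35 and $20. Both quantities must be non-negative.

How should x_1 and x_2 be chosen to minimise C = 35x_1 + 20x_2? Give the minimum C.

Extreme points and C = 35x_1 + 20x_2:
  (0, 111) → C = 2220
  (207, 0) → C = 7245
  (12, 39) → C = 1200
The feasible region is unbounded (it extends along (0, 1), (1, 0)), but C strictly increases along every unbounded feasible direction, so there is no improving ray and the minimum is attained at a vertex.

x_1 = 12, x_2 = 39, minimum C = 1200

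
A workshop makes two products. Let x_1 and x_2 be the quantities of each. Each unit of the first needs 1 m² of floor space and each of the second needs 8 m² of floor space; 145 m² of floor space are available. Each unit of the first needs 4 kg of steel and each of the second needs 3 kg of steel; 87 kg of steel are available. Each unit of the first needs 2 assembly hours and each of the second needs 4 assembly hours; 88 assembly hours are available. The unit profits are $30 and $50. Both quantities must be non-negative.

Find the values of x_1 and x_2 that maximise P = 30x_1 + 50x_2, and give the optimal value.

Extreme points and P = 30x_1 + 50x_2:
  (0, 0) → P = 0
  (0, 145/8) → P = 3625/4
  (87/4, 0) → P = 1305/2
  (9, 17) → P = 1120

The optimum lies where x_1 + 8x_2 = 145 and 4x_1 + 3x_2 = 87.
Solving simultaneously gives x_1 = 9, x_2 = 17.

x_1 = 9, x_2 = 17, maximum P = 1120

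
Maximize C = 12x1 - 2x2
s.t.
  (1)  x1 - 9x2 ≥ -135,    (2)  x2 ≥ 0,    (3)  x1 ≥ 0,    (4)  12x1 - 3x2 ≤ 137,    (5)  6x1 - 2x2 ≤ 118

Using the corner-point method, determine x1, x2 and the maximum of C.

Feasible corners and C = 12x1 - 2x2:
  (0, 15) → C = -30
  (78/5, 251/15) → C = 2306/15
  (0, 0) → C = 0
  (137/12, 0) → C = 137

x1 = 78/5, x2 = 251/15, maximum C = 2306/15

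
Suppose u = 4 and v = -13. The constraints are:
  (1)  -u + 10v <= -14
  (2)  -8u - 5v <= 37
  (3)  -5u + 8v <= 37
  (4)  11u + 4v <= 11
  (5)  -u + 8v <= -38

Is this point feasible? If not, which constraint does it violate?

(1): -134 ≤ -14 ✓
(2): 33 ≤ 37 ✓
(3): -124 ≤ 37 ✓
(4): -8 ≤ 11 ✓
(5): -108 ≤ -38 ✓

feasible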